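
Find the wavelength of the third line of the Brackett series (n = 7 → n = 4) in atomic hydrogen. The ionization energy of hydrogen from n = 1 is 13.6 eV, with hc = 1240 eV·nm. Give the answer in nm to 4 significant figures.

The Brackett series terminates on n_f = 4; the third line has n_i = 4+3 = 7.
ΔE = 13.60 × (1/4² − 1/7²) = 0.5724 eV.
λ = 1240 / 0.5724 = 2166 nm.

2166 nm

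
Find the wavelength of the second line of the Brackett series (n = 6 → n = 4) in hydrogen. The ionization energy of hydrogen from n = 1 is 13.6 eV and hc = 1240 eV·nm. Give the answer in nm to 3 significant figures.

2630 nm

The Brackett series terminates on n_f = 4; the second line has n_i = 4+2 = 6.
ΔE = 13.60 × (1/4² − 1/6²) = 0.4722 eV.
λ = 1240 / 0.4722 = 2630 nm.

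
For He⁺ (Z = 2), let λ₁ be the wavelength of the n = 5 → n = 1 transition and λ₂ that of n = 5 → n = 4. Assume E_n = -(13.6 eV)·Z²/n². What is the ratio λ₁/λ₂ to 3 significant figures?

0.0234

λ ∝ 1/ΔE ∝ 1/(1/n_f² − 1/n_i²), and the Z² and hc factors cancel in the ratio.
λ₁/λ₂ = (1/4² − 1/5²)/(1/1² − 1/5²) = 0.02250/0.9600 = 0.0234.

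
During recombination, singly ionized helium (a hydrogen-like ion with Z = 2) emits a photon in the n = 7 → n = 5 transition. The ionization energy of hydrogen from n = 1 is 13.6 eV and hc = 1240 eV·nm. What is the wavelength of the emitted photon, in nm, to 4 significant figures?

For Z = 2 the level energies scale as Z², so the effective Rydberg energy is 13.6 × 4 = 54.40 eV.
ΔE = 54.40 × (1/5² − 1/7²) = 54.40 × 0.01959 = 1.066 eV.
λ = hc/ΔE = 1240 / 1.066 = 1163 nm.

1163 nm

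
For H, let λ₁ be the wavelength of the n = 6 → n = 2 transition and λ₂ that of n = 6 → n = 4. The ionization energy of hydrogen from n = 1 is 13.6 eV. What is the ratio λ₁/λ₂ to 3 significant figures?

λ ∝ 1/ΔE ∝ 1/(1/n_f² − 1/n_i²), and the Z² and hc factors cancel in the ratio.
λ₁/λ₂ = (1/4² − 1/6²)/(1/2² − 1/6²) = 0.03472/0.2222 = 0.156.

0.156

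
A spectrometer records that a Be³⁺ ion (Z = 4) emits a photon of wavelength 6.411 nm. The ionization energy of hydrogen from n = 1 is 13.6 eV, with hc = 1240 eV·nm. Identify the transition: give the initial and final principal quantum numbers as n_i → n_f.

The photon energy is ΔE = hc/λ = 1240 / 6.411 = 193.4 eV.
With Z = 4, ΔE = 217.6 × (1/n_f² − 1/n_i²), so 1/n_f² − 1/n_i² = 0.8889.
Trying n_f = 1 gives 1/n_i² = 0.1111, i.e. n_i ≈ 3; this pair matches.

n_i = 3, n_f = 1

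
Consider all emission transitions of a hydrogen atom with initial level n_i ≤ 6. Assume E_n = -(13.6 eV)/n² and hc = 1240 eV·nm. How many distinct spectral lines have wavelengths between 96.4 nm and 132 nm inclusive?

3

Enumerate all n_i → n_f pairs with 1 ≤ n_f < n_i ≤ 6 and compute λ = 1240 / [13.6·1·(1/n_f² − 1/n_i²)].
Lines falling in [96.4, 132] nm: 4→1 (97.25 nm), 3→1 (102.6 nm), 2→1 (121.6 nm).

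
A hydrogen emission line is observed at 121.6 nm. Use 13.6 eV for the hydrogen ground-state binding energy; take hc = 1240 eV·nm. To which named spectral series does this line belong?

Lyman

ΔE = 1240/121.6 = 10.20 eV.
This matches 13.6 × (1/1² − 1/2²), so n_f = 1: the Lyman series.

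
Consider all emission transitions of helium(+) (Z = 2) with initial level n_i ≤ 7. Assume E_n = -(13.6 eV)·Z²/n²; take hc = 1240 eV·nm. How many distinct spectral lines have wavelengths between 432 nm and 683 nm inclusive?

3

Enumerate all n_i → n_f pairs with 1 ≤ n_f < n_i ≤ 7 and compute λ = 1240 / [13.6·4·(1/n_f² − 1/n_i²)].
Lines falling in [432, 683] nm: 4→3 (468.9 nm), 7→4 (541.5 nm), 6→4 (656.5 nm).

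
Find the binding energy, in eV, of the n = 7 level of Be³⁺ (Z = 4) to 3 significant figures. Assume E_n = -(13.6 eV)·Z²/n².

4.44 eV

E_n = −13.6 Z²/n² = −217.6/n² eV for Z = 4.
E_7 = −217.6/49 = −4.44 eV, so ionization (to E = 0) requires 4.44 eV.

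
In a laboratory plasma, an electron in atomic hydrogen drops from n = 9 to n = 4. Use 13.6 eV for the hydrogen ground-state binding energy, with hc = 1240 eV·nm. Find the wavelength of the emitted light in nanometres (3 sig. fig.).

ΔE = 13.60 × (1/4² − 1/9²) = 13.60 × 0.05015 = 0.6821 eV.
λ = hc/ΔE = 1240 / 0.6821 = 1820 nm.
This line belongs to the Brackett series.

1820 nm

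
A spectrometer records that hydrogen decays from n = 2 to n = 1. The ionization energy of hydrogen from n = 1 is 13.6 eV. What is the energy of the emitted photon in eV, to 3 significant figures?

10.2 eV

E_2 = −13.60/4 = −3.400 eV and E_1 = −13.60/1 = −13.60 eV.
The photon energy is |E_2 − E_1| = 10.2 eV.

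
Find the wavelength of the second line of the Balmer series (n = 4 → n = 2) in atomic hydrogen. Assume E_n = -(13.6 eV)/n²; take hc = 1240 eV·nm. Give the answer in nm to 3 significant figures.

The Balmer series terminates on n_f = 2; the second line has n_i = 2+2 = 4.
ΔE = 13.60 × (1/2² − 1/4²) = 2.550 eV.
λ = 1240 / 2.550 = 486 nm.

486 nm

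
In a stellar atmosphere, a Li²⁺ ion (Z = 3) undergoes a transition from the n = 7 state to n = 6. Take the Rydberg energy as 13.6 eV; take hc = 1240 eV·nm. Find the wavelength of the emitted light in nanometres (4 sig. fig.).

1375 nm

For Z = 3 the level energies scale as Z², so the effective Rydberg energy is 13.6 × 9 = 122.4 eV.
ΔE = 122.4 × (1/6² − 1/7²) = 122.4 × 0.007370 = 0.9020 eV.
λ = hc/ΔE = 1240 / 0.9020 = 1375 nm.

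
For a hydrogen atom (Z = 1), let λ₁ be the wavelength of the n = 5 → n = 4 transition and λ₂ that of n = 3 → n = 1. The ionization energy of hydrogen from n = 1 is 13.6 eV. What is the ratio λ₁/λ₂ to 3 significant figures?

39.5

λ ∝ 1/ΔE ∝ 1/(1/n_f² − 1/n_i²), and the Z² and hc factors cancel in the ratio.
λ₁/λ₂ = (1/1² − 1/3²)/(1/4² − 1/5²) = 0.8889/0.02250 = 39.5.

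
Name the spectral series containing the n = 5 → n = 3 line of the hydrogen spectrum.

The series is set by the lower level: n_f = 3 is the Paschen series.

Paschen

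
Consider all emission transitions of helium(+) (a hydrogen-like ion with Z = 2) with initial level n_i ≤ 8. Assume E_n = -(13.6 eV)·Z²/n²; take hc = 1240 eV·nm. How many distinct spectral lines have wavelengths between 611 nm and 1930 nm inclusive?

Enumerate all n_i → n_f pairs with 1 ≤ n_f < n_i ≤ 8 and compute λ = 1240 / [13.6·4·(1/n_f² − 1/n_i²)].
Lines falling in [611, 1930] nm: 6→4 (656.5 nm), 8→5 (935.1 nm), 5→4 (1013 nm), 7→5 (1163 nm), 6→5 (1865 nm), 8→6 (1876 nm).

6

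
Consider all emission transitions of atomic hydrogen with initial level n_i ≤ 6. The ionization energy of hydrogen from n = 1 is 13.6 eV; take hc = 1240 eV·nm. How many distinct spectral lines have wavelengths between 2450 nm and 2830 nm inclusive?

1

Enumerate all n_i → n_f pairs with 1 ≤ n_f < n_i ≤ 6 and compute λ = 1240 / [13.6·1·(1/n_f² − 1/n_i²)].
Lines falling in [2450, 2830] nm: 6→4 (2626 nm).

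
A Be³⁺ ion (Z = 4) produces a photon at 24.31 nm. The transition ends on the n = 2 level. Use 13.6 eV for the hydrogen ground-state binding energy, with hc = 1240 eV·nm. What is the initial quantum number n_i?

n_i = 8

The photon energy is ΔE = hc/λ = 1240 / 24.31 = 51.01 eV.
With Z = 4, ΔE = 217.6 × (1/n_f² − 1/n_i²), so 1/n_f² − 1/n_i² = 0.2344.
With n_f = 2: 1/n_i² = 1/4 − 0.2344 = 0.01559, so n_i ≈ 8.01.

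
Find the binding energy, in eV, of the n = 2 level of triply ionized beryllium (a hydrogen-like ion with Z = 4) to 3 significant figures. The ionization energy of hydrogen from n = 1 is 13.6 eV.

E_n = −13.6 Z²/n² = −217.6/n² eV for Z = 4.
E_2 = −217.6/4 = −54.4 eV, so ionization (to E = 0) requires 54.4 eV.

54.4 eV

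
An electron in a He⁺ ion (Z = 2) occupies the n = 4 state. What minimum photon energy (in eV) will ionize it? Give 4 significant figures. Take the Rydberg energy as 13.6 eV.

E_n = −13.6 Z²/n² = −54.40/n² eV for Z = 2.
E_4 = −54.40/16 = −3.400 eV, so ionization (to E = 0) requires 3.400 eV.

3.400 eV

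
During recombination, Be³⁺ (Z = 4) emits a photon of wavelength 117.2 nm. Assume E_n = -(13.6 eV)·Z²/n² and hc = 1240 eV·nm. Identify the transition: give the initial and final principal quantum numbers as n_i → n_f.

The photon energy is ΔE = hc/λ = 1240 / 117.2 = 10.58 eV.
With Z = 4, ΔE = 217.6 × (1/n_f² − 1/n_i²), so 1/n_f² − 1/n_i² = 0.04862.
Trying n_f = 3 gives 1/n_i² = 0.06249, i.e. n_i ≈ 4; this pair matches.

n_i = 4, n_f = 3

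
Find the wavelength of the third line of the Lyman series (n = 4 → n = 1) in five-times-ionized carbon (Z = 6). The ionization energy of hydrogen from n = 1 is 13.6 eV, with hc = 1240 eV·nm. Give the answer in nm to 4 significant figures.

The Lyman series terminates on n_f = 1; the third line has n_i = 1+3 = 4.
ΔE = 489.6 × (1/1² − 1/4²) = 459.0 eV.
λ = 1240 / 459.0 = 2.702 nm.

2.702 nm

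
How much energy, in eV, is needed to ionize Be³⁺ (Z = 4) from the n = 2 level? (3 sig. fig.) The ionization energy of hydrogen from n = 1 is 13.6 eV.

54.4 eV

E_n = −13.6 Z²/n² = −217.6/n² eV for Z = 4.
E_2 = −217.6/4 = −54.4 eV, so ionization (to E = 0) requires 54.4 eV.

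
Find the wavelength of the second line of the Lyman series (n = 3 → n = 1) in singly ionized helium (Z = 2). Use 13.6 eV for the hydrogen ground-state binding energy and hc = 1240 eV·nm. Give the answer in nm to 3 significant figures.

The Lyman series terminates on n_f = 1; the second line has n_i = 1+2 = 3.
ΔE = 54.40 × (1/1² − 1/3²) = 48.36 eV.
λ = 1240 / 48.36 = 25.6 nm.

25.6 nm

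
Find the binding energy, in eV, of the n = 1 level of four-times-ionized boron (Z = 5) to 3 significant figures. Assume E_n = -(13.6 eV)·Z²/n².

E_n = −13.6 Z²/n² = −340.0/n² eV for Z = 5.
E_1 = −340.0/1 = −340 eV, so ionization (to E = 0) requires 340 eV.

340 eV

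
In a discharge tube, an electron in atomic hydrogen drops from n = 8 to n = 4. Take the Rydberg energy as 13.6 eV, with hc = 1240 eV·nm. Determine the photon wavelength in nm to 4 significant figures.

1945 nm

ΔE = 13.60 × (1/4² − 1/8²) = 13.60 × 0.04688 = 0.6375 eV.
λ = hc/ΔE = 1240 / 0.6375 = 1945 nm.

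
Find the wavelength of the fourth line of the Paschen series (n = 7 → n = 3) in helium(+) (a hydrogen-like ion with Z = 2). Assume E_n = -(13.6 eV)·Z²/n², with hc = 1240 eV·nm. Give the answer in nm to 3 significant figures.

251 nm

The Paschen series terminates on n_f = 3; the fourth line has n_i = 3+4 = 7.
ΔE = 54.40 × (1/3² − 1/7²) = 4.934 eV.
λ = 1240 / 4.934 = 251 nm.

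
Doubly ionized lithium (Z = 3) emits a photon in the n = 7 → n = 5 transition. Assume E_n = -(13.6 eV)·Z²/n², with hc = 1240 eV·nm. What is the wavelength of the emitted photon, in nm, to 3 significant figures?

517 nm

For Z = 3 the level energies scale as Z², so the effective Rydberg energy is 13.6 × 9 = 122.4 eV.
ΔE = 122.4 × (1/5² − 1/7²) = 122.4 × 0.01959 = 2.398 eV.
λ = hc/ΔE = 1240 / 2.398 = 517 nm.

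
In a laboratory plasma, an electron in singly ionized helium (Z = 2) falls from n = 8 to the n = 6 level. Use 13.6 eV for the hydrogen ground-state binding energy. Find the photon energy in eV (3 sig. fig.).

0.661 eV

The Bohr energies scale as Z², so for Z = 2: E_n = −54.40/n² eV.
E_8 = −54.40/64 = −0.8500 eV and E_6 = −54.40/36 = −1.511 eV.
The photon energy is |E_8 − E_6| = 0.661 eV.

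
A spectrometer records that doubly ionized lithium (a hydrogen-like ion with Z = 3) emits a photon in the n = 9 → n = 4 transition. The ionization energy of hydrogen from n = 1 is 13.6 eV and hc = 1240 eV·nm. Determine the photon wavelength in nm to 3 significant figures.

202 nm

For Z = 3 the level energies scale as Z², so the effective Rydberg energy is 13.6 × 9 = 122.4 eV.
ΔE = 122.4 × (1/4² − 1/9²) = 122.4 × 0.05015 = 6.139 eV.
λ = hc/ΔE = 1240 / 6.139 = 202 nm.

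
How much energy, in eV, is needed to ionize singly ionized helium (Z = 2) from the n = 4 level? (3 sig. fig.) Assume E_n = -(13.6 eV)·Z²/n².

3.40 eV

E_n = −13.6 Z²/n² = −54.40/n² eV for Z = 2.
E_4 = −54.40/16 = −3.40 eV, so ionization (to E = 0) requires 3.40 eV.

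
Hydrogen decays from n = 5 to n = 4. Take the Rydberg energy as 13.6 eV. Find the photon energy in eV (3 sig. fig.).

E_5 = −13.60/25 = −0.5440 eV and E_4 = −13.60/16 = −0.8500 eV.
The photon energy is |E_5 − E_4| = 0.306 eV.

0.306 eV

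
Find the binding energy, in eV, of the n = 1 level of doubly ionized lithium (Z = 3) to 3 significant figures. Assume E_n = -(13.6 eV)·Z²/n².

E_n = −13.6 Z²/n² = −122.4/n² eV for Z = 3.
E_1 = −122.4/1 = −122 eV, so ionization (to E = 0) requires 122 eV.

122 eV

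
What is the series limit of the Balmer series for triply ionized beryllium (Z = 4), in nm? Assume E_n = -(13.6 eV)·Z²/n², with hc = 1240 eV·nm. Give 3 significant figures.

22.8 nm

The Balmer series has lower level n_f = 2; the series limit corresponds to n_i → ∞.
ΔE_max = 13.6 × 16 / 2² = 54.40 eV.
λ_min = 1240 / 54.40 = 22.8 nm.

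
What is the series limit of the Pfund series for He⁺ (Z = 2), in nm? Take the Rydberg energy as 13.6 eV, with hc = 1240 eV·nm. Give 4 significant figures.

569.9 nm

The Pfund series has lower level n_f = 5; the series limit corresponds to n_i → ∞.
ΔE_max = 13.6 × 4 / 5² = 2.176 eV.
λ_min = 1240 / 2.176 = 569.9 nm.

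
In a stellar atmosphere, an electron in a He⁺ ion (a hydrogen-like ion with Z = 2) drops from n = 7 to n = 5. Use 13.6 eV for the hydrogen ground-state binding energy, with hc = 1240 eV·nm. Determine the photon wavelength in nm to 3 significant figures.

1160 nm

For Z = 2 the level energies scale as Z², so the effective Rydberg energy is 13.6 × 4 = 54.40 eV.
ΔE = 54.40 × (1/5² − 1/7²) = 54.40 × 0.01959 = 1.066 eV.
λ = hc/ΔE = 1240 / 1.066 = 1160 nm.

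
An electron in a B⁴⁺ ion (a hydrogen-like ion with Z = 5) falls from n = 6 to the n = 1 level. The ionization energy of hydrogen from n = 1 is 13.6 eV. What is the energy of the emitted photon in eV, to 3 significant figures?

331 eV

The Bohr energies scale as Z², so for Z = 5: E_n = −340.0/n² eV.
E_6 = −340.0/36 = −9.444 eV and E_1 = −340.0/1 = −340.0 eV.
The photon energy is |E_6 − E_1| = 331 eV.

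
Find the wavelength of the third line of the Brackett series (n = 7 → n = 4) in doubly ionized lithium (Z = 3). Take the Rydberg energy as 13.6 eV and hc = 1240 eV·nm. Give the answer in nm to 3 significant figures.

The Brackett series terminates on n_f = 4; the third line has n_i = 4+3 = 7.
ΔE = 122.4 × (1/4² − 1/7²) = 5.152 eV.
λ = 1240 / 5.152 = 241 nm.

241 nm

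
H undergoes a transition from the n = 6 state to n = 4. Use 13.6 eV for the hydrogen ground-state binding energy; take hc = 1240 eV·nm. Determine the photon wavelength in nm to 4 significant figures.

2626 nm

ΔE = 13.60 × (1/4² − 1/6²) = 13.60 × 0.03472 = 0.4722 eV.
λ = hc/ΔE = 1240 / 0.4722 = 2626 nm.
This line belongs to the Brackett series.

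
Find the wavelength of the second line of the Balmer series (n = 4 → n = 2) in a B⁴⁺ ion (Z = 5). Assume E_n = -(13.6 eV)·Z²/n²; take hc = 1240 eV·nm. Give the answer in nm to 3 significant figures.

19.5 nm

The Balmer series terminates on n_f = 2; the second line has n_i = 2+2 = 4.
ΔE = 340.0 × (1/2² − 1/4²) = 63.75 eV.
λ = 1240 / 63.75 = 19.5 nm.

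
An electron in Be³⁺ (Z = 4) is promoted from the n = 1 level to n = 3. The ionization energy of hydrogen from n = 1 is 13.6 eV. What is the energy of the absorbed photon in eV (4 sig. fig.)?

193.4 eV

The Bohr energies scale as Z², so for Z = 4: E_n = −217.6/n² eV.
E_3 = −217.6/9 = −24.18 eV and E_1 = −217.6/1 = −217.6 eV.
The photon energy is |E_3 − E_1| = 193.4 eV.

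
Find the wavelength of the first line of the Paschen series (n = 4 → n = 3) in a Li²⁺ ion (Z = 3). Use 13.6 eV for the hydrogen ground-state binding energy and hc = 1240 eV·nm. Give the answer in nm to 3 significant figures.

208 nm

The Paschen series terminates on n_f = 3; the first line has n_i = 3+1 = 4.
ΔE = 122.4 × (1/3² − 1/4²) = 5.950 eV.
λ = 1240 / 5.950 = 208 nm.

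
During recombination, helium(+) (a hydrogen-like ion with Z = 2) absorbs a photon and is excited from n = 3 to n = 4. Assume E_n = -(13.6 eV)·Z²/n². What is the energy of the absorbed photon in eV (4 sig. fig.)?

The Bohr energies scale as Z², so for Z = 2: E_n = −54.40/n² eV.
E_4 = −54.40/16 = −3.400 eV and E_3 = −54.40/9 = −6.044 eV.
The photon energy is |E_4 − E_3| = 2.644 eV.

2.644 eV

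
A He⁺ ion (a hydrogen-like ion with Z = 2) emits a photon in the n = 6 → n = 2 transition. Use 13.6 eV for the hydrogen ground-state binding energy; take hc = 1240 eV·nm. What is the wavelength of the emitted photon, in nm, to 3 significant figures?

For Z = 2 the level energies scale as Z², so the effective Rydberg energy is 13.6 × 4 = 54.40 eV.
ΔE = 54.40 × (1/2² − 1/6²) = 54.40 × 0.2222 = 12.09 eV.
λ = hc/ΔE = 1240 / 12.09 = 103 nm.

103 nm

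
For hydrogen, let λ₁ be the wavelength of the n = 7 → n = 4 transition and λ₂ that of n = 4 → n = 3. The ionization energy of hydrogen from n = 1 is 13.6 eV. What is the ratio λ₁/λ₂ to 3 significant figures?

λ ∝ 1/ΔE ∝ 1/(1/n_f² − 1/n_i²), and the Z² and hc factors cancel in the ratio.
λ₁/λ₂ = (1/3² − 1/4²)/(1/4² − 1/7²) = 0.04861/0.04209 = 1.15.

1.15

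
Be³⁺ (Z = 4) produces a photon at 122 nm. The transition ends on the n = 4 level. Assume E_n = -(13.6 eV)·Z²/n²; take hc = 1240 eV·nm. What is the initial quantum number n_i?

n_i = 8

The photon energy is ΔE = hc/λ = 1240 / 122 = 10.16 eV.
With Z = 4, ΔE = 217.6 × (1/n_f² − 1/n_i²), so 1/n_f² − 1/n_i² = 0.04671.
With n_f = 4: 1/n_i² = 1/16 − 0.04671 = 0.01579, so n_i ≈ 7.96.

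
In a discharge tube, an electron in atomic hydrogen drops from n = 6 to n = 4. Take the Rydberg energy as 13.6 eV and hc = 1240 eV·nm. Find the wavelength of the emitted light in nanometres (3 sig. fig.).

2630 nm

ΔE = 13.60 × (1/4² − 1/6²) = 13.60 × 0.03472 = 0.4722 eV.
λ = hc/ΔE = 1240 / 0.4722 = 2630 nm.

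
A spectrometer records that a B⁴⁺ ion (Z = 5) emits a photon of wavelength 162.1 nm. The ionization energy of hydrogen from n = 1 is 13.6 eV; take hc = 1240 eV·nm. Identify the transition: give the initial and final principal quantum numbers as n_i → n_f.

The photon energy is ΔE = hc/λ = 1240 / 162.1 = 7.650 eV.
With Z = 5, ΔE = 340.0 × (1/n_f² − 1/n_i²), so 1/n_f² − 1/n_i² = 0.02250.
Trying n_f = 4 gives 1/n_i² = 0.04000, i.e. n_i ≈ 5; this pair matches.

n_i = 5, n_f = 4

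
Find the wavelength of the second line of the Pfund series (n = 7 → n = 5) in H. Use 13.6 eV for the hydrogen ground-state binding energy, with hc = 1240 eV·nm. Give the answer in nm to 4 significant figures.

The Pfund series terminates on n_f = 5; the second line has n_i = 5+2 = 7.
ΔE = 13.60 × (1/5² − 1/7²) = 0.2664 eV.
λ = 1240 / 0.2664 = 4654 nm.

4654 nm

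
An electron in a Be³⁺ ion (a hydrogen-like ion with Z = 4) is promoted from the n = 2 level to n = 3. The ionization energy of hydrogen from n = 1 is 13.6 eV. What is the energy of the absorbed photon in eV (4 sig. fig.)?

30.22 eV

The Bohr energies scale as Z², so for Z = 4: E_n = −217.6/n² eV.
E_3 = −217.6/9 = −24.18 eV and E_2 = −217.6/4 = −54.40 eV.
The photon energy is |E_3 − E_2| = 30.22 eV.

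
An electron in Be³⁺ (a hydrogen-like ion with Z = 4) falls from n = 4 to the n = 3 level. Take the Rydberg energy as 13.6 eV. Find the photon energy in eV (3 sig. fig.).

10.6 eV

The Bohr energies scale as Z², so for Z = 4: E_n = −217.6/n² eV.
E_4 = −217.6/16 = −13.60 eV and E_3 = −217.6/9 = −24.18 eV.
The photon energy is |E_4 − E_3| = 10.6 eV.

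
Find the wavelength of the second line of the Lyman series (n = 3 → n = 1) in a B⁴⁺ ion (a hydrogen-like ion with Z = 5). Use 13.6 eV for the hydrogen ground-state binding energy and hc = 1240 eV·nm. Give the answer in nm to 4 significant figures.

The Lyman series terminates on n_f = 1; the second line has n_i = 1+2 = 3.
ΔE = 340.0 × (1/1² − 1/3²) = 302.2 eV.
λ = 1240 / 302.2 = 4.103 nm.

4.103 nm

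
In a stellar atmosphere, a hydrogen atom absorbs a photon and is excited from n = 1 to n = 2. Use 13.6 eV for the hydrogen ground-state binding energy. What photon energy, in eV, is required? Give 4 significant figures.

10.20 eV

E_2 = −13.60/4 = −3.400 eV and E_1 = −13.60/1 = −13.60 eV.
The photon energy is |E_2 − E_1| = 10.20 eV.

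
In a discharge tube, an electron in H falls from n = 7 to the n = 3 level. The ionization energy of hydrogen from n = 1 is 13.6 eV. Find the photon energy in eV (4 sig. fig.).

E_7 = −13.60/49 = −0.2776 eV and E_3 = −13.60/9 = −1.511 eV.
The photon energy is |E_7 − E_3| = 1.234 eV.

1.234 eV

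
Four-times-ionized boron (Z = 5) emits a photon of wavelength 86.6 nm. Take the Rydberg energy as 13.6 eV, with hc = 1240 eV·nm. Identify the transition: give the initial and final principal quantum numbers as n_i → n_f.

n_i = 7, n_f = 4

The photon energy is ΔE = hc/λ = 1240 / 86.6 = 14.32 eV.
With Z = 5, ΔE = 340.0 × (1/n_f² − 1/n_i²), so 1/n_f² − 1/n_i² = 0.04211.
Trying n_f = 4 gives 1/n_i² = 0.02039, i.e. n_i ≈ 7; this pair matches.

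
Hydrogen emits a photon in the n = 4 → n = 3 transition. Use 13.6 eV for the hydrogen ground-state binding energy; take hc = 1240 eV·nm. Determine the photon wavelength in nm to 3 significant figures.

ΔE = 13.60 × (1/3² − 1/4²) = 13.60 × 0.04861 = 0.6611 eV.
λ = hc/ΔE = 1240 / 0.6611 = 1880 nm.

1880 nm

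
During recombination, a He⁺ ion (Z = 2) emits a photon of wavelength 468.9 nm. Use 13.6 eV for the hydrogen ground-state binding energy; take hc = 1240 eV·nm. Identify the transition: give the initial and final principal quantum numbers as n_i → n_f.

n_i = 4, n_f = 3

The photon energy is ΔE = hc/λ = 1240 / 468.9 = 2.644 eV.
With Z = 2, ΔE = 54.40 × (1/n_f² − 1/n_i²), so 1/n_f² − 1/n_i² = 0.04861.
Trying n_f = 3 gives 1/n_i² = 0.06250, i.e. n_i ≈ 4; this pair matches.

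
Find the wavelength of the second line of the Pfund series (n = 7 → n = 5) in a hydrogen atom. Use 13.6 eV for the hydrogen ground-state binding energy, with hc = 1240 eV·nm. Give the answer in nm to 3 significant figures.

4650 nm

The Pfund series terminates on n_f = 5; the second line has n_i = 5+2 = 7.
ΔE = 13.60 × (1/5² − 1/7²) = 0.2664 eV.
λ = 1240 / 0.2664 = 4650 nm.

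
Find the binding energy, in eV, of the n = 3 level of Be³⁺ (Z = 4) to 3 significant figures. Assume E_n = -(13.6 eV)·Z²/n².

24.2 eV

E_n = −13.6 Z²/n² = −217.6/n² eV for Z = 4.
E_3 = −217.6/9 = −24.2 eV, so ionization (to E = 0) requires 24.2 eV.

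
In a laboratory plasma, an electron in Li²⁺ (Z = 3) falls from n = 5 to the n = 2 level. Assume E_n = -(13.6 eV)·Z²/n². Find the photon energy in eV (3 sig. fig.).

The Bohr energies scale as Z², so for Z = 3: E_n = −122.4/n² eV.
E_5 = −122.4/25 = −4.896 eV and E_2 = −122.4/4 = −30.60 eV.
The photon energy is |E_5 − E_2| = 25.7 eV.

25.7 eV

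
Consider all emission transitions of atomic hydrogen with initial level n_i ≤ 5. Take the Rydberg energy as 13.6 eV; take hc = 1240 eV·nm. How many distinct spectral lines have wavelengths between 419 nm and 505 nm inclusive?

Enumerate all n_i → n_f pairs with 1 ≤ n_f < n_i ≤ 5 and compute λ = 1240 / [13.6·1·(1/n_f² − 1/n_i²)].
Lines falling in [419, 505] nm: 5→2 (434.2 nm), 4→2 (486.3 nm).

2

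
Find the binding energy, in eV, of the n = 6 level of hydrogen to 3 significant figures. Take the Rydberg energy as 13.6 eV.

0.378 eV

E_6 = −13.60/36 = −0.378 eV, so ionization (to E = 0) requires 0.378 eV.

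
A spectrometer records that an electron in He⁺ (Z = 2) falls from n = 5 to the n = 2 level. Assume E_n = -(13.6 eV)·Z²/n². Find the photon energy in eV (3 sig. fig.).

The Bohr energies scale as Z², so for Z = 2: E_n = −54.40/n² eV.
E_5 = −54.40/25 = −2.176 eV and E_2 = −54.40/4 = −13.60 eV.
The photon energy is |E_5 − E_2| = 11.4 eV.

11.4 eV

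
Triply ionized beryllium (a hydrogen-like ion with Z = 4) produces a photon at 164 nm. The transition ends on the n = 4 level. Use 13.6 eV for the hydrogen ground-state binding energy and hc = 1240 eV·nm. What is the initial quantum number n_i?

The photon energy is ΔE = hc/λ = 1240 / 164 = 7.561 eV.
With Z = 4, ΔE = 217.6 × (1/n_f² − 1/n_i²), so 1/n_f² − 1/n_i² = 0.03475.
With n_f = 4: 1/n_i² = 1/16 − 0.03475 = 0.02775, so n_i ≈ 6.00.

n_i = 6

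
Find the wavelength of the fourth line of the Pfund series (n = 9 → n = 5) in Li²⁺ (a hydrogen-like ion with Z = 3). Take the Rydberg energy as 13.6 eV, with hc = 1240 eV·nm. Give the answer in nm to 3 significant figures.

The Pfund series terminates on n_f = 5; the fourth line has n_i = 5+4 = 9.
ΔE = 122.4 × (1/5² − 1/9²) = 3.385 eV.
λ = 1240 / 3.385 = 366 nm.

366 nm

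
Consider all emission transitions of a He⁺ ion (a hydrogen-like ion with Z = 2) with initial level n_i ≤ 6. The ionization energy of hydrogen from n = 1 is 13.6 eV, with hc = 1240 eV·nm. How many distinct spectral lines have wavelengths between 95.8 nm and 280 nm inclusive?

5

Enumerate all n_i → n_f pairs with 1 ≤ n_f < n_i ≤ 6 and compute λ = 1240 / [13.6·4·(1/n_f² − 1/n_i²)].
Lines falling in [95.8, 280] nm: 6→2 (102.6 nm), 5→2 (108.5 nm), 4→2 (121.6 nm), 3→2 (164.1 nm), 6→3 (273.5 nm).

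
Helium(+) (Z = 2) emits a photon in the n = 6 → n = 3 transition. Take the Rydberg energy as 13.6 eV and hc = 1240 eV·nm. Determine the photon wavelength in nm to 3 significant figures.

274 nm

For Z = 2 the level energies scale as Z², so the effective Rydberg energy is 13.6 × 4 = 54.40 eV.
ΔE = 54.40 × (1/3² − 1/6²) = 54.40 × 0.08333 = 4.533 eV.
λ = hc/ΔE = 1240 / 4.533 = 274 nm.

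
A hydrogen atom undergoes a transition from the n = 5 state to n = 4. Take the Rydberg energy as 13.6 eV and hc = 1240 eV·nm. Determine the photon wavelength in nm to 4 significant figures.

4052 nm

ΔE = 13.60 × (1/4² − 1/5²) = 13.60 × 0.02250 = 0.3060 eV.
λ = hc/ΔE = 1240 / 0.3060 = 4052 nm.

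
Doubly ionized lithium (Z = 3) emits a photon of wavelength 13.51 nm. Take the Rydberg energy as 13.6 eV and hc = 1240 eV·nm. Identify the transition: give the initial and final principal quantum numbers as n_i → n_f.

The photon energy is ΔE = hc/λ = 1240 / 13.51 = 91.78 eV.
With Z = 3, ΔE = 122.4 × (1/n_f² − 1/n_i²), so 1/n_f² − 1/n_i² = 0.7499.
Trying n_f = 1 gives 1/n_i² = 0.2501, i.e. n_i ≈ 2; this pair matches.

n_i = 2, n_f = 1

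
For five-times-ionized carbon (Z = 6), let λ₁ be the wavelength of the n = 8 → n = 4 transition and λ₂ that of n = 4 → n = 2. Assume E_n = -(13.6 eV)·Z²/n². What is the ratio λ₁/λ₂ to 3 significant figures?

4.00

λ ∝ 1/ΔE ∝ 1/(1/n_f² − 1/n_i²), and the Z² and hc factors cancel in the ratio.
λ₁/λ₂ = (1/2² − 1/4²)/(1/4² − 1/8²) = 0.1875/0.04688 = 4.00.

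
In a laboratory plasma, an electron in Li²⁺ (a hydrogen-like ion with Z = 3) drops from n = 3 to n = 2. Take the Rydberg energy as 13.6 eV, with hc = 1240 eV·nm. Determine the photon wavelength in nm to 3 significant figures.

72.9 nm

For Z = 3 the level energies scale as Z², so the effective Rydberg energy is 13.6 × 9 = 122.4 eV.
ΔE = 122.4 × (1/2² − 1/3²) = 122.4 × 0.1389 = 17.00 eV.
λ = hc/ΔE = 1240 / 17.00 = 72.9 nm.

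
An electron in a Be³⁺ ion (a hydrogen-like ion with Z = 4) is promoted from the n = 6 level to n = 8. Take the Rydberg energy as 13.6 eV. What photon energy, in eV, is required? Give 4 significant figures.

The Bohr energies scale as Z², so for Z = 4: E_n = −217.6/n² eV.
E_8 = −217.6/64 = −3.400 eV and E_6 = −217.6/36 = −6.044 eV.
The photon energy is |E_8 − E_6| = 2.644 eV.

2.644 eV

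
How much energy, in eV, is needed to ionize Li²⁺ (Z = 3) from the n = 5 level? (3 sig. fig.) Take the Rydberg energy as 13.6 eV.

E_n = −13.6 Z²/n² = −122.4/n² eV for Z = 3.
E_5 = −122.4/25 = −4.90 eV, so ionization (to E = 0) requires 4.90 eV.

4.90 eV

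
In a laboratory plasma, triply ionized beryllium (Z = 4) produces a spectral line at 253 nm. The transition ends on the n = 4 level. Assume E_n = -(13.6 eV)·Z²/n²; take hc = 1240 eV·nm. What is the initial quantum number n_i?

n_i = 5

The photon energy is ΔE = hc/λ = 1240 / 253 = 4.901 eV.
With Z = 4, ΔE = 217.6 × (1/n_f² − 1/n_i²), so 1/n_f² − 1/n_i² = 0.02252.
With n_f = 4: 1/n_i² = 1/16 − 0.02252 = 0.03998, so n_i ≈ 5.00.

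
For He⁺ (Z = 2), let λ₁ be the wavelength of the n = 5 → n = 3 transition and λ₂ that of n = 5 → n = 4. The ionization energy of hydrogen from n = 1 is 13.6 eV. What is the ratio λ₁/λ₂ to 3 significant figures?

λ ∝ 1/ΔE ∝ 1/(1/n_f² − 1/n_i²), and the Z² and hc factors cancel in the ratio.
λ₁/λ₂ = (1/4² − 1/5²)/(1/3² − 1/5²) = 0.02250/0.07111 = 0.316.

0.316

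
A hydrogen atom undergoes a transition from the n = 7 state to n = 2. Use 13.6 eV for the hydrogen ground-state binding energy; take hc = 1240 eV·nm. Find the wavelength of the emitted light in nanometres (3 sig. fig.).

ΔE = 13.60 × (1/2² − 1/7²) = 13.60 × 0.2296 = 3.122 eV.
λ = hc/ΔE = 1240 / 3.122 = 397 nm.

397 nm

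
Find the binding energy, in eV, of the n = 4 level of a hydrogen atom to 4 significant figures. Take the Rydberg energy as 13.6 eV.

E_4 = −13.60/16 = −0.8500 eV, so ionization (to E = 0) requires 0.8500 eV.

0.8500 eV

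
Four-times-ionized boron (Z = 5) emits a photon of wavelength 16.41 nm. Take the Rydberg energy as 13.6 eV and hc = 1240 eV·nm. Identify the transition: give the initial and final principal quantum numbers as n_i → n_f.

The photon energy is ΔE = hc/λ = 1240 / 16.41 = 75.56 eV.
With Z = 5, ΔE = 340.0 × (1/n_f² − 1/n_i²), so 1/n_f² − 1/n_i² = 0.2222.
Trying n_f = 2 gives 1/n_i² = 0.02775, i.e. n_i ≈ 6; this pair matches.

n_i = 6, n_f = 2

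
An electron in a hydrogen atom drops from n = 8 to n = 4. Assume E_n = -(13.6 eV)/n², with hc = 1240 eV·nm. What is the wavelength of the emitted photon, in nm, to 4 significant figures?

1945 nm

ΔE = 13.60 × (1/4² − 1/8²) = 13.60 × 0.04688 = 0.6375 eV.
λ = hc/ΔE = 1240 / 0.6375 = 1945 nm.
This line belongs to the Brackett series.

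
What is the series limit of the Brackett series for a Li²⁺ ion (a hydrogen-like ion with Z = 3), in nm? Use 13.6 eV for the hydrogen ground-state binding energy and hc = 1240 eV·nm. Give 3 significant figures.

The Brackett series has lower level n_f = 4; the series limit corresponds to n_i → ∞.
ΔE_max = 13.6 × 9 / 4² = 7.650 eV.
λ_min = 1240 / 7.650 = 162 nm.

162 nm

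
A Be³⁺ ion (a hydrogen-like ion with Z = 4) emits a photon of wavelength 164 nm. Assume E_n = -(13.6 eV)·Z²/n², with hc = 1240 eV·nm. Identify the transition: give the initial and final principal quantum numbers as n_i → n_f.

n_i = 6, n_f = 4

The photon energy is ΔE = hc/λ = 1240 / 164 = 7.561 eV.
With Z = 4, ΔE = 217.6 × (1/n_f² − 1/n_i²), so 1/n_f² − 1/n_i² = 0.03475.
Trying n_f = 4 gives 1/n_i² = 0.02775, i.e. n_i ≈ 6; this pair matches.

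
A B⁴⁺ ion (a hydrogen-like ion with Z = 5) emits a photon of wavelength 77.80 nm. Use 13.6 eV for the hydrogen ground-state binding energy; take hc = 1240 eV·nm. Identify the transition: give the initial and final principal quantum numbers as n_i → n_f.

n_i = 8, n_f = 4

The photon energy is ΔE = hc/λ = 1240 / 77.80 = 15.94 eV.
With Z = 5, ΔE = 340.0 × (1/n_f² − 1/n_i²), so 1/n_f² − 1/n_i² = 0.04688.
Trying n_f = 4 gives 1/n_i² = 0.01562, i.e. n_i ≈ 8; this pair matches.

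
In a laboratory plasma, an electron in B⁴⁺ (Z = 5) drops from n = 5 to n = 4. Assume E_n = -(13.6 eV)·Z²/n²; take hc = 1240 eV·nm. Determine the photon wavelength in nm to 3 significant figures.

162 nm

For Z = 5 the level energies scale as Z², so the effective Rydberg energy is 13.6 × 25 = 340.0 eV.
ΔE = 340.0 × (1/4² − 1/5²) = 340.0 × 0.02250 = 7.650 eV.
λ = hc/ΔE = 1240 / 7.650 = 162 nm.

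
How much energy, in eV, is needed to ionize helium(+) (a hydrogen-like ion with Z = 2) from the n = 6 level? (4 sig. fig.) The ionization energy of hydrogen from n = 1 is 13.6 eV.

E_n = −13.6 Z²/n² = −54.40/n² eV for Z = 2.
E_6 = −54.40/36 = −1.511 eV, so ionization (to E = 0) requires 1.511 eV.

1.511 eV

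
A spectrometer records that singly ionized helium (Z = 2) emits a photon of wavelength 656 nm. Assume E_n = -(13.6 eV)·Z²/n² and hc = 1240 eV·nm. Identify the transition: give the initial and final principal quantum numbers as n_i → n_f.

The photon energy is ΔE = hc/λ = 1240 / 656 = 1.890 eV.
With Z = 2, ΔE = 54.40 × (1/n_f² − 1/n_i²), so 1/n_f² − 1/n_i² = 0.03475.
Trying n_f = 4 gives 1/n_i² = 0.02775, i.e. n_i ≈ 6; this pair matches.

n_i = 6, n_f = 4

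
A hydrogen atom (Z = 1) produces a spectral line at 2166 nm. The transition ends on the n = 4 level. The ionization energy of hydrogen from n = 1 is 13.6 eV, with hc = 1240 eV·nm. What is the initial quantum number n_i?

n_i = 7

The photon energy is ΔE = hc/λ = 1240 / 2166 = 0.5725 eV.
With Z = 1, ΔE = 13.60 × (1/n_f² − 1/n_i²), so 1/n_f² − 1/n_i² = 0.04209.
With n_f = 4: 1/n_i² = 1/16 − 0.04209 = 0.02041, so n_i ≈ 7.00.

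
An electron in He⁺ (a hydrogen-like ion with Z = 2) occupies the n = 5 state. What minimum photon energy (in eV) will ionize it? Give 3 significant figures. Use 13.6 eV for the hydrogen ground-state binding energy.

E_n = −13.6 Z²/n² = −54.40/n² eV for Z = 2.
E_5 = −54.40/25 = −2.18 eV, so ionization (to E = 0) requires 2.18 eV.

2.18 eV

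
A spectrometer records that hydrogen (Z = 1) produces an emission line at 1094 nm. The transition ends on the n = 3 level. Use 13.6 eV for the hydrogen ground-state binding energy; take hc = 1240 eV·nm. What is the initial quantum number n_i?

n_i = 6

The photon energy is ΔE = hc/λ = 1240 / 1094 = 1.133 eV.
With Z = 1, ΔE = 13.60 × (1/n_f² − 1/n_i²), so 1/n_f² − 1/n_i² = 0.08334.
With n_f = 3: 1/n_i² = 1/9 − 0.08334 = 0.02777, so n_i ≈ 6.00.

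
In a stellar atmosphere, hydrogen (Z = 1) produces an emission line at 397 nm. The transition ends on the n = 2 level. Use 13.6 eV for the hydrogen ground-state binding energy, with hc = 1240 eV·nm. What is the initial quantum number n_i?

n_i = 7

The photon energy is ΔE = hc/λ = 1240 / 397 = 3.123 eV.
With Z = 1, ΔE = 13.60 × (1/n_f² − 1/n_i²), so 1/n_f² − 1/n_i² = 0.2297.
With n_f = 2: 1/n_i² = 1/4 − 0.2297 = 0.02034, so n_i ≈ 7.01.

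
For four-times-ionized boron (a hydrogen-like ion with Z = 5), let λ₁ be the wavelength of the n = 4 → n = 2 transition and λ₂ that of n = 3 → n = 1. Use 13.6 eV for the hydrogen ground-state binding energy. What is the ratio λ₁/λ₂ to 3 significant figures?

4.74

λ ∝ 1/ΔE ∝ 1/(1/n_f² − 1/n_i²), and the Z² and hc factors cancel in the ratio.
λ₁/λ₂ = (1/1² − 1/3²)/(1/2² − 1/4²) = 0.8889/0.1875 = 4.74.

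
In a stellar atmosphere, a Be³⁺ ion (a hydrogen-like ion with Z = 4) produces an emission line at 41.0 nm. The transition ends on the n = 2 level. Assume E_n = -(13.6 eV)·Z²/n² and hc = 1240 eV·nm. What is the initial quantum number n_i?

The photon energy is ΔE = hc/λ = 1240 / 41.0 = 30.24 eV.
With Z = 4, ΔE = 217.6 × (1/n_f² − 1/n_i²), so 1/n_f² − 1/n_i² = 0.1390.
With n_f = 2: 1/n_i² = 1/4 − 0.1390 = 0.1110, so n_i ≈ 3.00.

n_i = 3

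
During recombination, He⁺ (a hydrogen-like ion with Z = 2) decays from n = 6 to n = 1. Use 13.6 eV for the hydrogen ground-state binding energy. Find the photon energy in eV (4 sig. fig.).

The Bohr energies scale as Z², so for Z = 2: E_n = −54.40/n² eV.
E_6 = −54.40/36 = −1.511 eV and E_1 = −54.40/1 = −54.40 eV.
The photon energy is |E_6 − E_1| = 52.89 eV.

52.89 eV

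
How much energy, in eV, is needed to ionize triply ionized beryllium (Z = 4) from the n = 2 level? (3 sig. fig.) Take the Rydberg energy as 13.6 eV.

54.4 eV

E_n = −13.6 Z²/n² = −217.6/n² eV for Z = 4.
E_2 = −217.6/4 = −54.4 eV, so ionization (to E = 0) requires 54.4 eV.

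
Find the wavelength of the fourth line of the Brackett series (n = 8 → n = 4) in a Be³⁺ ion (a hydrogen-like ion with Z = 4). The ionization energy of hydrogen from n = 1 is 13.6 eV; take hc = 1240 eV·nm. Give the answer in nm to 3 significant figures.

The Brackett series terminates on n_f = 4; the fourth line has n_i = 4+4 = 8.
ΔE = 217.6 × (1/4² − 1/8²) = 10.20 eV.
λ = 1240 / 10.20 = 122 nm.

122 nm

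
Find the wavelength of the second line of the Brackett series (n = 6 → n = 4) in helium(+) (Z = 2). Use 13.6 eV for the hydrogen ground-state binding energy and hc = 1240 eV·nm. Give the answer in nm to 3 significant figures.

656 nm

The Brackett series terminates on n_f = 4; the second line has n_i = 4+2 = 6.
ΔE = 54.40 × (1/4² − 1/6²) = 1.889 eV.
λ = 1240 / 1.889 = 656 nm.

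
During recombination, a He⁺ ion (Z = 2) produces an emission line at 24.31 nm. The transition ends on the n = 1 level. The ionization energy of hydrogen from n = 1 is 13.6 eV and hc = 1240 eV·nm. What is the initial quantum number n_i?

n_i = 4

The photon energy is ΔE = hc/λ = 1240 / 24.31 = 51.01 eV.
With Z = 2, ΔE = 54.40 × (1/n_f² − 1/n_i²), so 1/n_f² − 1/n_i² = 0.9376.
With n_f = 1: 1/n_i² = 1/1 − 0.9376 = 0.06236, so n_i ≈ 4.00.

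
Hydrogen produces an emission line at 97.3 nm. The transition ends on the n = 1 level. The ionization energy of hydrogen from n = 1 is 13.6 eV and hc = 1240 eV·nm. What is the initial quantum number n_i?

The photon energy is ΔE = hc/λ = 1240 / 97.3 = 12.74 eV.
With Z = 1, ΔE = 13.60 × (1/n_f² − 1/n_i²), so 1/n_f² − 1/n_i² = 0.9371.
With n_f = 1: 1/n_i² = 1/1 − 0.9371 = 0.06293, so n_i ≈ 3.99.

n_i = 4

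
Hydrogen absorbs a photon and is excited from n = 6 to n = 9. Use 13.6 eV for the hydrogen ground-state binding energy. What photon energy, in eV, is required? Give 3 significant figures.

E_9 = −13.60/81 = −0.1679 eV and E_6 = −13.60/36 = −0.3778 eV.
The photon energy is |E_9 − E_6| = 0.210 eV.

0.210 eV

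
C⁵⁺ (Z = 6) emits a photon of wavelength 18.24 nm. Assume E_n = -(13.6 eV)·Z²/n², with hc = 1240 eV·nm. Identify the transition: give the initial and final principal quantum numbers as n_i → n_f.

The photon energy is ΔE = hc/λ = 1240 / 18.24 = 67.98 eV.
With Z = 6, ΔE = 489.6 × (1/n_f² − 1/n_i²), so 1/n_f² − 1/n_i² = 0.1389.
Trying n_f = 2 gives 1/n_i² = 0.1111, i.e. n_i ≈ 3; this pair matches.

n_i = 3, n_f = 2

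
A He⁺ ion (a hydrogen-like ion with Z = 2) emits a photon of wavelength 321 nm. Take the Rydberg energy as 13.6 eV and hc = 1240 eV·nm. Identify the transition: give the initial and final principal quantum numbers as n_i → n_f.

n_i = 5, n_f = 3

The photon energy is ΔE = hc/λ = 1240 / 321 = 3.863 eV.
With Z = 2, ΔE = 54.40 × (1/n_f² − 1/n_i²), so 1/n_f² − 1/n_i² = 0.07101.
Trying n_f = 3 gives 1/n_i² = 0.04010, i.e. n_i ≈ 5; this pair matches.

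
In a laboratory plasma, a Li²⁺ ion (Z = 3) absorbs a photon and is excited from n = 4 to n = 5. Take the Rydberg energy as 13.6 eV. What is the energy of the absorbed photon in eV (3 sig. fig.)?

2.75 eV

The Bohr energies scale as Z², so for Z = 3: E_n = −122.4/n² eV.
E_5 = −122.4/25 = −4.896 eV and E_4 = −122.4/16 = −7.650 eV.
The photon energy is |E_5 − E_4| = 2.75 eV.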